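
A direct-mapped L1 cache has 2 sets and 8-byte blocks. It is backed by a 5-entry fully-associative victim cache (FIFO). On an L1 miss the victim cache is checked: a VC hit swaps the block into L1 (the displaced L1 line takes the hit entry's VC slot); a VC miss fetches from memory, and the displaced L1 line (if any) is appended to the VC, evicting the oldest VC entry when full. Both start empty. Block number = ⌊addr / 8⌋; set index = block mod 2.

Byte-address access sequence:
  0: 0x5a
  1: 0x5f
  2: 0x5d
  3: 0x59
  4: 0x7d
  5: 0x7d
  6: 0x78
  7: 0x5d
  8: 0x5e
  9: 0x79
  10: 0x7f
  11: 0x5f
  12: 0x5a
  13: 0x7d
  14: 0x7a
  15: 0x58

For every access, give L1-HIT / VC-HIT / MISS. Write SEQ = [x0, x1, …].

#0 0x5a→b11/s1 MISS; vc=[]
#1 0x5f→b11/s1 L1-HIT; vc=[]
#2 0x5d→b11/s1 L1-HIT; vc=[]
#3 0x59→b11/s1 L1-HIT; vc=[]
#4 0x7d→b15/s1 MISS; vc=[11]
#5 0x7d→b15/s1 L1-HIT; vc=[11]
#6 0x78→b15/s1 L1-HIT; vc=[11]
#7 0x5d→b11/s1 VC-HIT; vc=[15]
#8 0x5e→b11/s1 L1-HIT; vc=[15]
#9 0x79→b15/s1 VC-HIT; vc=[11]
#10 0x7f→b15/s1 L1-HIT; vc=[11]
#11 0x5f→b11/s1 VC-HIT; vc=[15]
#12 0x5a→b11/s1 L1-HIT; vc=[15]
#13 0x7d→b15/s1 VC-HIT; vc=[11]
#14 0x7a→b15/s1 L1-HIT; vc=[11]
#15 0x58→b11/s1 VC-HIT; vc=[15]

SEQ = [MISS, L1-HIT, L1-HIT, L1-HIT, MISS, L1-HIT, L1-HIT, VC-HIT, L1-HIT, VC-HIT, L1-HIT, VC-HIT, L1-HIT, VC-HIT, L1-HIT, VC-HIT]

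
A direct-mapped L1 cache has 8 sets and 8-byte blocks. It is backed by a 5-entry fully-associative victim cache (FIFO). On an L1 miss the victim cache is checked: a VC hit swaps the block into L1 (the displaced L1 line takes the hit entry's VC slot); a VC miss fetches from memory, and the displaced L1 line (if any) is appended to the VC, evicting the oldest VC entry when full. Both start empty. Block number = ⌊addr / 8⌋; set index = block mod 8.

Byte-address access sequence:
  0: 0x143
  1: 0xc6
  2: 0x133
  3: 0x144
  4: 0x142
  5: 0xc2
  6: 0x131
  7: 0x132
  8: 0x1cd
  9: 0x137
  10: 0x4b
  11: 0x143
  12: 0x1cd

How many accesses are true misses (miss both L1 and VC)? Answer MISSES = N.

MISSES = 5

#0 0x143→b40/s0 MISS; vc=[]
#1 0xc6→b24/s0 MISS; vc=[40]
#2 0x133→b38/s6 MISS; vc=[40]
#3 0x144→b40/s0 VC-HIT; vc=[24]
#4 0x142→b40/s0 L1-HIT; vc=[24]
#5 0xc2→b24/s0 VC-HIT; vc=[40]
#6 0x131→b38/s6 L1-HIT; vc=[40]
#7 0x132→b38/s6 L1-HIT; vc=[40]
#8 0x1cd→b57/s1 MISS; vc=[40]
#9 0x137→b38/s6 L1-HIT; vc=[40]
#10 0x4b→b9/s1 MISS; vc=[40,57]
#11 0x143→b40/s0 VC-HIT; vc=[24,57]
#12 0x1cd→b57/s1 VC-HIT; vc=[24,9]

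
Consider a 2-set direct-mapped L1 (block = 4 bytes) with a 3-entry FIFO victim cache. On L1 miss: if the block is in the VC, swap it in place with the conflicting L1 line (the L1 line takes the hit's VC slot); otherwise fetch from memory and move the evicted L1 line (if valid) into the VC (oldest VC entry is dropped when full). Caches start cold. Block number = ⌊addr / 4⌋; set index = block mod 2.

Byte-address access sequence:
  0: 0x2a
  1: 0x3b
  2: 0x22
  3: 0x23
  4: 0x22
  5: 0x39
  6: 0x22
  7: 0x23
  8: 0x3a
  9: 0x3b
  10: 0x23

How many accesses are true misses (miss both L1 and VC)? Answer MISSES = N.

0: 0x2a (blk 10, set 0) → MISS  vc=[]
1: 0x3b (blk 14, set 0) → MISS  vc=[10]
2: 0x22 (blk 8, set 0) → MISS  vc=[10, 14]
3: 0x23 (blk 8, set 0) → L1-HIT  vc=[10, 14]
4: 0x22 (blk 8, set 0) → L1-HIT  vc=[10, 14]
5: 0x39 (blk 14, set 0) → VC-HIT  vc=[10, 8]
6: 0x22 (blk 8, set 0) → VC-HIT  vc=[10, 14]
7: 0x23 (blk 8, set 0) → L1-HIT  vc=[10, 14]
8: 0x3a (blk 14, set 0) → VC-HIT  vc=[10, 8]
9: 0x3b (blk 14, set 0) → L1-HIT  vc=[10, 8]
10: 0x23 (blk 8, set 0) → VC-HIT  vc=[10, 14]

MISSES = 3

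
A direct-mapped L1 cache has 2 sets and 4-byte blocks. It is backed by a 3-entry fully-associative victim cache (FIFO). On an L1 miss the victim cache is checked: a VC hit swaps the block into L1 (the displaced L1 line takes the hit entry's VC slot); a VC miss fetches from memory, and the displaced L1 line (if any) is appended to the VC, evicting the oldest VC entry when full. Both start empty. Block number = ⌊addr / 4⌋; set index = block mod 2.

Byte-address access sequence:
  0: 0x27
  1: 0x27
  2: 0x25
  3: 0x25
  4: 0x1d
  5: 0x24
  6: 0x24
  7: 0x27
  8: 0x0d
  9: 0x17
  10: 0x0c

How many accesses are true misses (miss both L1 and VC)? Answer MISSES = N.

#0 0x27→b9/s1 MISS; vc=[]
#1 0x27→b9/s1 L1-HIT; vc=[]
#2 0x25→b9/s1 L1-HIT; vc=[]
#3 0x25→b9/s1 L1-HIT; vc=[]
#4 0x1d→b7/s1 MISS; vc=[9]
#5 0x24→b9/s1 VC-HIT; vc=[7]
#6 0x24→b9/s1 L1-HIT; vc=[7]
#7 0x27→b9/s1 L1-HIT; vc=[7]
#8 0xd→b3/s1 MISS; vc=[7,9]
#9 0x17→b5/s1 MISS; vc=[7,9,3]
#10 0xc→b3/s1 VC-HIT; vc=[7,9,5]

MISSES = 4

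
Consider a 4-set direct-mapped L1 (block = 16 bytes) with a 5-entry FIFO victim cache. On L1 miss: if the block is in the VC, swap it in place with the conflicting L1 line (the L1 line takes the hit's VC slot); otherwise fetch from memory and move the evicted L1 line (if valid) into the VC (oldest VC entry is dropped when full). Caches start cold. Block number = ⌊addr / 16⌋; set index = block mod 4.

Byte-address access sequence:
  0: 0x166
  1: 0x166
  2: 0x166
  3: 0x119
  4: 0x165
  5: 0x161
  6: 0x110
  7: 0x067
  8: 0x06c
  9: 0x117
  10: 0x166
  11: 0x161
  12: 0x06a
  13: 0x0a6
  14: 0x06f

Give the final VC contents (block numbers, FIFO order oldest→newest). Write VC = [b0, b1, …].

VC = [22, 10]

0: 0x166 (blk 22, set 2) → MISS  vc=[]
1: 0x166 (blk 22, set 2) → L1-HIT  vc=[]
2: 0x166 (blk 22, set 2) → L1-HIT  vc=[]
3: 0x119 (blk 17, set 1) → MISS  vc=[]
4: 0x165 (blk 22, set 2) → L1-HIT  vc=[]
5: 0x161 (blk 22, set 2) → L1-HIT  vc=[]
6: 0x110 (blk 17, set 1) → L1-HIT  vc=[]
7: 0x67 (blk 6, set 2) → MISS  vc=[22]
8: 0x6c (blk 6, set 2) → L1-HIT  vc=[22]
9: 0x117 (blk 17, set 1) → L1-HIT  vc=[22]
10: 0x166 (blk 22, set 2) → VC-HIT  vc=[6]
11: 0x161 (blk 22, set 2) → L1-HIT  vc=[6]
12: 0x6a (blk 6, set 2) → VC-HIT  vc=[22]
13: 0xa6 (blk 10, set 2) → MISS  vc=[22, 6]
14: 0x6f (blk 6, set 2) → VC-HIT  vc=[22, 10]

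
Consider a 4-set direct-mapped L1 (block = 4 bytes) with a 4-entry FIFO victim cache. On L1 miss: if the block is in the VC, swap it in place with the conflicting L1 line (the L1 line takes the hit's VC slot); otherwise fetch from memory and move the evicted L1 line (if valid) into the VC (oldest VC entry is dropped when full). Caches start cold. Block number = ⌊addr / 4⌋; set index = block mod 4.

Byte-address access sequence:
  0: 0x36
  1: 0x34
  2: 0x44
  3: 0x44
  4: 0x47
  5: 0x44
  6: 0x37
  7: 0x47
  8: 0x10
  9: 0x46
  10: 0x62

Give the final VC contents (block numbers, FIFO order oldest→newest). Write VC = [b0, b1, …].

VC = [13, 4]

#0 0x36→b13/s1 MISS; vc=[]
#1 0x34→b13/s1 L1-HIT; vc=[]
#2 0x44→b17/s1 MISS; vc=[13]
#3 0x44→b17/s1 L1-HIT; vc=[13]
#4 0x47→b17/s1 L1-HIT; vc=[13]
#5 0x44→b17/s1 L1-HIT; vc=[13]
#6 0x37→b13/s1 VC-HIT; vc=[17]
#7 0x47→b17/s1 VC-HIT; vc=[13]
#8 0x10→b4/s0 MISS; vc=[13]
#9 0x46→b17/s1 L1-HIT; vc=[13]
#10 0x62→b24/s0 MISS; vc=[13,4]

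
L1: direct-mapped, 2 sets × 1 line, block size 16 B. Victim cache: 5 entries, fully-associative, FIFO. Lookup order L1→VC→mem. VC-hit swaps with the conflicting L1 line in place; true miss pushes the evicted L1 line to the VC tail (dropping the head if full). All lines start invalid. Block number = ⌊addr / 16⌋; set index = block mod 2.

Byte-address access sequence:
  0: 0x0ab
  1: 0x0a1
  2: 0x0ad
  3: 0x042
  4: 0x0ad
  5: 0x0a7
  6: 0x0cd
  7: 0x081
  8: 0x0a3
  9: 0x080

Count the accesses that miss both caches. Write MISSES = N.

0: 0xab (blk 10, set 0) → MISS  vc=[]
1: 0xa1 (blk 10, set 0) → L1-HIT  vc=[]
2: 0xad (blk 10, set 0) → L1-HIT  vc=[]
3: 0x42 (blk 4, set 0) → MISS  vc=[10]
4: 0xad (blk 10, set 0) → VC-HIT  vc=[4]
5: 0xa7 (blk 10, set 0) → L1-HIT  vc=[4]
6: 0xcd (blk 12, set 0) → MISS  vc=[4, 10]
7: 0x81 (blk 8, set 0) → MISS  vc=[4, 10, 12]
8: 0xa3 (blk 10, set 0) → VC-HIT  vc=[4, 8, 12]
9: 0x80 (blk 8, set 0) → VC-HIT  vc=[4, 10, 12]

MISSES = 4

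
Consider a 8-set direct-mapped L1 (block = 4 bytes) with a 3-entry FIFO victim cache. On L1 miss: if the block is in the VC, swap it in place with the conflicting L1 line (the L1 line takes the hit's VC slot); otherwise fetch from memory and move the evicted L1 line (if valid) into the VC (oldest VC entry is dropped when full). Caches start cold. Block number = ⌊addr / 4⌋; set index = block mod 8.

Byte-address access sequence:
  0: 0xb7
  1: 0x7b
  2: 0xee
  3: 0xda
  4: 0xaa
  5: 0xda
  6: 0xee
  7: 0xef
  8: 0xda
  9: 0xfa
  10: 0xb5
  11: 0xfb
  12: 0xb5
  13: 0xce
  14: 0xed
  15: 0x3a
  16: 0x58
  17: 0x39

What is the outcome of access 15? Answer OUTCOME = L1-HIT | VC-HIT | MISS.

#0 0xb7→b45/s5 MISS; vc=[]
#1 0x7b→b30/s6 MISS; vc=[]
#2 0xee→b59/s3 MISS; vc=[]
#3 0xda→b54/s6 MISS; vc=[30]
#4 0xaa→b42/s2 MISS; vc=[30]
#5 0xda→b54/s6 L1-HIT; vc=[30]
#6 0xee→b59/s3 L1-HIT; vc=[30]
#7 0xef→b59/s3 L1-HIT; vc=[30]
#8 0xda→b54/s6 L1-HIT; vc=[30]
#9 0xfa→b62/s6 MISS; vc=[30,54]
#10 0xb5→b45/s5 L1-HIT; vc=[30,54]
#11 0xfb→b62/s6 L1-HIT; vc=[30,54]
#12 0xb5→b45/s5 L1-HIT; vc=[30,54]
#13 0xce→b51/s3 MISS; vc=[30,54,59]
#14 0xed→b59/s3 VC-HIT; vc=[30,54,51]
#15 0x3a→b14/s6 MISS; vc=[54,51,62]
#16 0x58→b22/s6 MISS; vc=[51,62,14]
#17 0x39→b14/s6 VC-HIT; vc=[51,62,22]

OUTCOME = MISS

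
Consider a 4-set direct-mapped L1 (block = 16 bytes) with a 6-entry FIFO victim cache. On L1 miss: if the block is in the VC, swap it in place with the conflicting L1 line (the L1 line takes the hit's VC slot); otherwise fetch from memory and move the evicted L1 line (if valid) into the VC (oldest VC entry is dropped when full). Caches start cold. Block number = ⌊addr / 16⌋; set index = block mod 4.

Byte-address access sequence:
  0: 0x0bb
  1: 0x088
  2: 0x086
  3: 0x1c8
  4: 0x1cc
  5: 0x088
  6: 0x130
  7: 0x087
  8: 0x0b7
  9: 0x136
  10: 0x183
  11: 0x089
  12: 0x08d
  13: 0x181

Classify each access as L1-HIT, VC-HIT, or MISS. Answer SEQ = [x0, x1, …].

SEQ = [MISS, MISS, L1-HIT, MISS, L1-HIT, VC-HIT, MISS, L1-HIT, VC-HIT, VC-HIT, MISS, VC-HIT, L1-HIT, VC-HIT]

0: 0xbb (blk 11, set 3) → MISS  vc=[]
1: 0x88 (blk 8, set 0) → MISS  vc=[]
2: 0x86 (blk 8, set 0) → L1-HIT  vc=[]
3: 0x1c8 (blk 28, set 0) → MISS  vc=[8]
4: 0x1cc (blk 28, set 0) → L1-HIT  vc=[8]
5: 0x88 (blk 8, set 0) → VC-HIT  vc=[28]
6: 0x130 (blk 19, set 3) → MISS  vc=[28, 11]
7: 0x87 (blk 8, set 0) → L1-HIT  vc=[28, 11]
8: 0xb7 (blk 11, set 3) → VC-HIT  vc=[28, 19]
9: 0x136 (blk 19, set 3) → VC-HIT  vc=[28, 11]
10: 0x183 (blk 24, set 0) → MISS  vc=[28, 11, 8]
11: 0x89 (blk 8, set 0) → VC-HIT  vc=[28, 11, 24]
12: 0x8d (blk 8, set 0) → L1-HIT  vc=[28, 11, 24]
13: 0x181 (blk 24, set 0) → VC-HIT  vc=[28, 11, 8]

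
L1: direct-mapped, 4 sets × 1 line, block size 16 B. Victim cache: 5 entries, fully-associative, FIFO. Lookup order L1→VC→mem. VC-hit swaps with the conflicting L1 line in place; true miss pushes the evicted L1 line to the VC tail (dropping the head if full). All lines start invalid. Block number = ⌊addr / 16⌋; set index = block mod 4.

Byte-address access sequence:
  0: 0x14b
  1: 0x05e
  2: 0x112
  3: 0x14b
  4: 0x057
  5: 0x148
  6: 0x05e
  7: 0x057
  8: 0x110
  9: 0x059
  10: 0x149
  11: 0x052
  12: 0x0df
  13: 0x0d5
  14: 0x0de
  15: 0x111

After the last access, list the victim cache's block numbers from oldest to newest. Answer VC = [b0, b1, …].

0: 0x14b (blk 20, set 0) → MISS  vc=[]
1: 0x5e (blk 5, set 1) → MISS  vc=[]
2: 0x112 (blk 17, set 1) → MISS  vc=[5]
3: 0x14b (blk 20, set 0) → L1-HIT  vc=[5]
4: 0x57 (blk 5, set 1) → VC-HIT  vc=[17]
5: 0x148 (blk 20, set 0) → L1-HIT  vc=[17]
6: 0x5e (blk 5, set 1) → L1-HIT  vc=[17]
7: 0x57 (blk 5, set 1) → L1-HIT  vc=[17]
8: 0x110 (blk 17, set 1) → VC-HIT  vc=[5]
9: 0x59 (blk 5, set 1) → VC-HIT  vc=[17]
10: 0x149 (blk 20, set 0) → L1-HIT  vc=[17]
11: 0x52 (blk 5, set 1) → L1-HIT  vc=[17]
12: 0xdf (blk 13, set 1) → MISS  vc=[17, 5]
13: 0xd5 (blk 13, set 1) → L1-HIT  vc=[17, 5]
14: 0xde (blk 13, set 1) → L1-HIT  vc=[17, 5]
15: 0x111 (blk 17, set 1) → VC-HIT  vc=[13, 5]

VC = [13, 5]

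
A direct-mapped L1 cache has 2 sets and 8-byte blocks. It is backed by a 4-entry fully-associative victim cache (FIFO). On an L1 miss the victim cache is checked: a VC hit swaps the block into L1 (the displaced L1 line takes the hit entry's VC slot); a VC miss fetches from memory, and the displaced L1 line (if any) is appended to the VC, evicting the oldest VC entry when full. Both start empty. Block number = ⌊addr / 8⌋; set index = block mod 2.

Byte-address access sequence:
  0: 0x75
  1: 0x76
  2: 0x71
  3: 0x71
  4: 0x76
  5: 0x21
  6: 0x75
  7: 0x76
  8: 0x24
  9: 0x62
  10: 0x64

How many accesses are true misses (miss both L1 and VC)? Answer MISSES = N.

0: 0x75 (blk 14, set 0) → MISS  vc=[]
1: 0x76 (blk 14, set 0) → L1-HIT  vc=[]
2: 0x71 (blk 14, set 0) → L1-HIT  vc=[]
3: 0x71 (blk 14, set 0) → L1-HIT  vc=[]
4: 0x76 (blk 14, set 0) → L1-HIT  vc=[]
5: 0x21 (blk 4, set 0) → MISS  vc=[14]
6: 0x75 (blk 14, set 0) → VC-HIT  vc=[4]
7: 0x76 (blk 14, set 0) → L1-HIT  vc=[4]
8: 0x24 (blk 4, set 0) → VC-HIT  vc=[14]
9: 0x62 (blk 12, set 0) → MISS  vc=[14, 4]
10: 0x64 (blk 12, set 0) → L1-HIT  vc=[14, 4]

MISSES = 3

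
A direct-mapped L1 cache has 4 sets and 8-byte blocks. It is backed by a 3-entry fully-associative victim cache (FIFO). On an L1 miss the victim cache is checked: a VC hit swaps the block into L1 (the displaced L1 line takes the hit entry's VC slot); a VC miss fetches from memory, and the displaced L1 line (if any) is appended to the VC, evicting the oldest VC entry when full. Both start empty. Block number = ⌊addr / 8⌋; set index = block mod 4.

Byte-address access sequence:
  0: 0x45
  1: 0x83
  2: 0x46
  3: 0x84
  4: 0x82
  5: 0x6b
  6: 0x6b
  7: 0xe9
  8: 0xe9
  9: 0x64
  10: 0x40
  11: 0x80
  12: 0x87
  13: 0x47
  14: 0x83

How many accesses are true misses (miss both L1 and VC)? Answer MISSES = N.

MISSES = 5

#0 0x45→b8/s0 MISS; vc=[]
#1 0x83→b16/s0 MISS; vc=[8]
#2 0x46→b8/s0 VC-HIT; vc=[16]
#3 0x84→b16/s0 VC-HIT; vc=[8]
#4 0x82→b16/s0 L1-HIT; vc=[8]
#5 0x6b→b13/s1 MISS; vc=[8]
#6 0x6b→b13/s1 L1-HIT; vc=[8]
#7 0xe9→b29/s1 MISS; vc=[8,13]
#8 0xe9→b29/s1 L1-HIT; vc=[8,13]
#9 0x64→b12/s0 MISS; vc=[8,13,16]
#10 0x40→b8/s0 VC-HIT; vc=[12,13,16]
#11 0x80→b16/s0 VC-HIT; vc=[12,13,8]
#12 0x87→b16/s0 L1-HIT; vc=[12,13,8]
#13 0x47→b8/s0 VC-HIT; vc=[12,13,16]
#14 0x83→b16/s0 VC-HIT; vc=[12,13,8]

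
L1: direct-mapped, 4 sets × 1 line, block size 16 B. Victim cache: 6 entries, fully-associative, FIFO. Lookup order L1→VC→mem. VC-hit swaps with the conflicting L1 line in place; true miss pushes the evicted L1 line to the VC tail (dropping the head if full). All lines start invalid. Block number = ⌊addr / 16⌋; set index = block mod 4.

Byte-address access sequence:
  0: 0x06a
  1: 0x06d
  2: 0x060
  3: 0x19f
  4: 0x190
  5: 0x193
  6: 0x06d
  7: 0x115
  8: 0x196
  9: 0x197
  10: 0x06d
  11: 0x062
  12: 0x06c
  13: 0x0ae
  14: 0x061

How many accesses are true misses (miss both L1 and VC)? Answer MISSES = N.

#0 0x6a→b6/s2 MISS; vc=[]
#1 0x6d→b6/s2 L1-HIT; vc=[]
#2 0x60→b6/s2 L1-HIT; vc=[]
#3 0x19f→b25/s1 MISS; vc=[]
#4 0x190→b25/s1 L1-HIT; vc=[]
#5 0x193→b25/s1 L1-HIT; vc=[]
#6 0x6d→b6/s2 L1-HIT; vc=[]
#7 0x115→b17/s1 MISS; vc=[25]
#8 0x196→b25/s1 VC-HIT; vc=[17]
#9 0x197→b25/s1 L1-HIT; vc=[17]
#10 0x6d→b6/s2 L1-HIT; vc=[17]
#11 0x62→b6/s2 L1-HIT; vc=[17]
#12 0x6c→b6/s2 L1-HIT; vc=[17]
#13 0xae→b10/s2 MISS; vc=[17,6]
#14 0x61→b6/s2 VC-HIT; vc=[17,10]

MISSES = 4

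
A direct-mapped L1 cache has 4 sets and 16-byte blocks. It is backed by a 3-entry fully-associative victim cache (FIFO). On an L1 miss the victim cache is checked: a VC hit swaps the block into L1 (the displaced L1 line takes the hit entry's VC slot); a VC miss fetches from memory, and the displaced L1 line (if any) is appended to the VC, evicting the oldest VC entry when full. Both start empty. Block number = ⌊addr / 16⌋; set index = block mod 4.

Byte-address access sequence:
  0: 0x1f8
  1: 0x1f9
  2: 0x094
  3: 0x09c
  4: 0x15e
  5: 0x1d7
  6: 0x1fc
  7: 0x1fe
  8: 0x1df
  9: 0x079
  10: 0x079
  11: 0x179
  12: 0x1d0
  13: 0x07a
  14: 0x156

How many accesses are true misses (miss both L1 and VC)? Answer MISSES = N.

MISSES = 6

0: 0x1f8 (blk 31, set 3) → MISS  vc=[]
1: 0x1f9 (blk 31, set 3) → L1-HIT  vc=[]
2: 0x94 (blk 9, set 1) → MISS  vc=[]
3: 0x9c (blk 9, set 1) → L1-HIT  vc=[]
4: 0x15e (blk 21, set 1) → MISS  vc=[9]
5: 0x1d7 (blk 29, set 1) → MISS  vc=[9, 21]
6: 0x1fc (blk 31, set 3) → L1-HIT  vc=[9, 21]
7: 0x1fe (blk 31, set 3) → L1-HIT  vc=[9, 21]
8: 0x1df (blk 29, set 1) → L1-HIT  vc=[9, 21]
9: 0x79 (blk 7, set 3) → MISS  vc=[9, 21, 31]
10: 0x79 (blk 7, set 3) → L1-HIT  vc=[9, 21, 31]
11: 0x179 (blk 23, set 3) → MISS  vc=[21, 31, 7]
12: 0x1d0 (blk 29, set 1) → L1-HIT  vc=[21, 31, 7]
13: 0x7a (blk 7, set 3) → VC-HIT  vc=[21, 31, 23]
14: 0x156 (blk 21, set 1) → VC-HIT  vc=[29, 31, 23]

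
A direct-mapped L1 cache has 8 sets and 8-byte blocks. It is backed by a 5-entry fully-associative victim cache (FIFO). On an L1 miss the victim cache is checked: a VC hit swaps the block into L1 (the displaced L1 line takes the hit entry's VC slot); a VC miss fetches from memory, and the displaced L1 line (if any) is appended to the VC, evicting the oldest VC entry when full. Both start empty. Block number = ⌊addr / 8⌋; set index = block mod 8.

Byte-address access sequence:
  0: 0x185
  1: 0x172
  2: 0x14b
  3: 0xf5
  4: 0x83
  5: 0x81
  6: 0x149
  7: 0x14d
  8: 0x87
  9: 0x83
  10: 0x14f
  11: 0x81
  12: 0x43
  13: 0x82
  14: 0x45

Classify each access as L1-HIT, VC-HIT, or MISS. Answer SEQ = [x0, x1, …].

SEQ = [MISS, MISS, MISS, MISS, MISS, L1-HIT, L1-HIT, L1-HIT, L1-HIT, L1-HIT, L1-HIT, L1-HIT, MISS, VC-HIT, VC-HIT]

#0 0x185→b48/s0 MISS; vc=[]
#1 0x172→b46/s6 MISS; vc=[]
#2 0x14b→b41/s1 MISS; vc=[]
#3 0xf5→b30/s6 MISS; vc=[46]
#4 0x83→b16/s0 MISS; vc=[46,48]
#5 0x81→b16/s0 L1-HIT; vc=[46,48]
#6 0x149→b41/s1 L1-HIT; vc=[46,48]
#7 0x14d→b41/s1 L1-HIT; vc=[46,48]
#8 0x87→b16/s0 L1-HIT; vc=[46,48]
#9 0x83→b16/s0 L1-HIT; vc=[46,48]
#10 0x14f→b41/s1 L1-HIT; vc=[46,48]
#11 0x81→b16/s0 L1-HIT; vc=[46,48]
#12 0x43→b8/s0 MISS; vc=[46,48,16]
#13 0x82→b16/s0 VC-HIT; vc=[46,48,8]
#14 0x45→b8/s0 VC-HIT; vc=[46,48,16]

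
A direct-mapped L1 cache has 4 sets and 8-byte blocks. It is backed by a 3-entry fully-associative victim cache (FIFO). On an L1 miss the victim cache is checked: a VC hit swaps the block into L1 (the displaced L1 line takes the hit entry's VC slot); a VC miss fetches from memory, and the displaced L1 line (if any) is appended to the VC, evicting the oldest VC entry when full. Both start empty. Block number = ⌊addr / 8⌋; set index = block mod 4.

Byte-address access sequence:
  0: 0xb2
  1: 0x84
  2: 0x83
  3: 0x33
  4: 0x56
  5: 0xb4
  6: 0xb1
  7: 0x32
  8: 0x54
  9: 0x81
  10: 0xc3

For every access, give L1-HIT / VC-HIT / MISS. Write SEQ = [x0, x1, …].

0: 0xb2 (blk 22, set 2) → MISS  vc=[]
1: 0x84 (blk 16, set 0) → MISS  vc=[]
2: 0x83 (blk 16, set 0) → L1-HIT  vc=[]
3: 0x33 (blk 6, set 2) → MISS  vc=[22]
4: 0x56 (blk 10, set 2) → MISS  vc=[22, 6]
5: 0xb4 (blk 22, set 2) → VC-HIT  vc=[10, 6]
6: 0xb1 (blk 22, set 2) → L1-HIT  vc=[10, 6]
7: 0x32 (blk 6, set 2) → VC-HIT  vc=[10, 22]
8: 0x54 (blk 10, set 2) → VC-HIT  vc=[6, 22]
9: 0x81 (blk 16, set 0) → L1-HIT  vc=[6, 22]
10: 0xc3 (blk 24, set 0) → MISS  vc=[6, 22, 16]

SEQ = [MISS, MISS, L1-HIT, MISS, MISS, VC-HIT, L1-HIT, VC-HIT, VC-HIT, L1-HIT, MISS]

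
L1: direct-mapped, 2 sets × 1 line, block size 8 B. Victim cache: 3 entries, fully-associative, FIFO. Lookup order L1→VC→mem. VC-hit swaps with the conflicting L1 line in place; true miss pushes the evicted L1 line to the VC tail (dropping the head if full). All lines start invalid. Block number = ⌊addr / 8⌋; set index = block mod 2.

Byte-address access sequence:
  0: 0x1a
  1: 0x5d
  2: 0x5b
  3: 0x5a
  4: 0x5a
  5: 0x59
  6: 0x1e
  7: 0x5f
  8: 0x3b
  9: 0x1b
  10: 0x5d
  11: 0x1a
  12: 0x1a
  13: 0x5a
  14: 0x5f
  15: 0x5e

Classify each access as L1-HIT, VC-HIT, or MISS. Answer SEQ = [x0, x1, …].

SEQ = [MISS, MISS, L1-HIT, L1-HIT, L1-HIT, L1-HIT, VC-HIT, VC-HIT, MISS, VC-HIT, VC-HIT, VC-HIT, L1-HIT, VC-HIT, L1-HIT, L1-HIT]

  [0] addr=0x1a blk=3 s=1: MISS | VC []
  [1] addr=0x5d blk=11 s=1: MISS | VC [3]
  [2] addr=0x5b blk=11 s=1: L1-HIT | VC [3]
  [3] addr=0x5a blk=11 s=1: L1-HIT | VC [3]
  [4] addr=0x5a blk=11 s=1: L1-HIT | VC [3]
  [5] addr=0x59 blk=11 s=1: L1-HIT | VC [3]
  [6] addr=0x1e blk=3 s=1: VC-HIT | VC [11]
  [7] addr=0x5f blk=11 s=1: VC-HIT | VC [3]
  [8] addr=0x3b blk=7 s=1: MISS | VC [3, 11]
  [9] addr=0x1b blk=3 s=1: VC-HIT | VC [7, 11]
  [10] addr=0x5d blk=11 s=1: VC-HIT | VC [7, 3]
  [11] addr=0x1a blk=3 s=1: VC-HIT | VC [7, 11]
  [12] addr=0x1a blk=3 s=1: L1-HIT | VC [7, 11]
  [13] addr=0x5a blk=11 s=1: VC-HIT | VC [7, 3]
  [14] addr=0x5f blk=11 s=1: L1-HIT | VC [7, 3]
  [15] addr=0x5e blk=11 s=1: L1-HIT | VC [7, 3]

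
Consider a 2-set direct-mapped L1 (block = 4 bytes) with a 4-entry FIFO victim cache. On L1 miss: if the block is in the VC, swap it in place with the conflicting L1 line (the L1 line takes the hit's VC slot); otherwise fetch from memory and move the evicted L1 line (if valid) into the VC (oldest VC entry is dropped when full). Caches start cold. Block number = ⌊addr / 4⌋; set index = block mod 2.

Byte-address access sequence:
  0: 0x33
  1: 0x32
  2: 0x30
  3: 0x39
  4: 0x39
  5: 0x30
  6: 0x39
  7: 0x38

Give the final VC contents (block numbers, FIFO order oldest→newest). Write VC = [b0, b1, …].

VC = [12]

  [0] addr=0x33 blk=12 s=0: MISS | VC []
  [1] addr=0x32 blk=12 s=0: L1-HIT | VC []
  [2] addr=0x30 blk=12 s=0: L1-HIT | VC []
  [3] addr=0x39 blk=14 s=0: MISS | VC [12]
  [4] addr=0x39 blk=14 s=0: L1-HIT | VC [12]
  [5] addr=0x30 blk=12 s=0: VC-HIT | VC [14]
  [6] addr=0x39 blk=14 s=0: VC-HIT | VC [12]
  [7] addr=0x38 blk=14 s=0: L1-HIT | VC [12]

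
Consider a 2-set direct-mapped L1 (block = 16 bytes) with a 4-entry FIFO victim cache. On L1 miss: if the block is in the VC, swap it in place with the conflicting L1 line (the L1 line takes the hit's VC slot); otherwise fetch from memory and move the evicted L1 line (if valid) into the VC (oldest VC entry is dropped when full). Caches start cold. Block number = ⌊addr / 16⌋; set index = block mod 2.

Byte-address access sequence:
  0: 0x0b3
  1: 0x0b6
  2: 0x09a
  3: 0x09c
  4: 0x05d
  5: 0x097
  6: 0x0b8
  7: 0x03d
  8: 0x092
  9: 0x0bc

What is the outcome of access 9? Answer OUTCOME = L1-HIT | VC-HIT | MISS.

OUTCOME = VC-HIT

0: 0xb3 (blk 11, set 1) → MISS  vc=[]
1: 0xb6 (blk 11, set 1) → L1-HIT  vc=[]
2: 0x9a (blk 9, set 1) → MISS  vc=[11]
3: 0x9c (blk 9, set 1) → L1-HIT  vc=[11]
4: 0x5d (blk 5, set 1) → MISS  vc=[11, 9]
5: 0x97 (blk 9, set 1) → VC-HIT  vc=[11, 5]
6: 0xb8 (blk 11, set 1) → VC-HIT  vc=[9, 5]
7: 0x3d (blk 3, set 1) → MISS  vc=[9, 5, 11]
8: 0x92 (blk 9, set 1) → VC-HIT  vc=[3, 5, 11]
9: 0xbc (blk 11, set 1) → VC-HIT  vc=[3, 5, 9]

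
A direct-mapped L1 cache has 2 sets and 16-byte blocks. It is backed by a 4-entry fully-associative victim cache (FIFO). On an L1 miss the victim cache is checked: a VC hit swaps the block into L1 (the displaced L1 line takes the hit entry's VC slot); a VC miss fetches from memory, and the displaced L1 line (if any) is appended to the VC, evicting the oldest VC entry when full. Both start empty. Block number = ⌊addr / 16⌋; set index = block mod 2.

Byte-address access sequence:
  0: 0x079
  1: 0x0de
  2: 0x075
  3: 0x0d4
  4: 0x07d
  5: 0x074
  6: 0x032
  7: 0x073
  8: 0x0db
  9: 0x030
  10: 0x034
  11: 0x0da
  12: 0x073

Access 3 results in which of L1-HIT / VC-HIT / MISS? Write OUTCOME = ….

OUTCOME = VC-HIT

  [0] addr=0x79 blk=7 s=1: MISS | VC []
  [1] addr=0xde blk=13 s=1: MISS | VC [7]
  [2] addr=0x75 blk=7 s=1: VC-HIT | VC [13]
  [3] addr=0xd4 blk=13 s=1: VC-HIT | VC [7]
  [4] addr=0x7d blk=7 s=1: VC-HIT | VC [13]
  [5] addr=0x74 blk=7 s=1: L1-HIT | VC [13]
  [6] addr=0x32 blk=3 s=1: MISS | VC [13, 7]
  [7] addr=0x73 blk=7 s=1: VC-HIT | VC [13, 3]
  [8] addr=0xdb blk=13 s=1: VC-HIT | VC [7, 3]
  [9] addr=0x30 blk=3 s=1: VC-HIT | VC [7, 13]
  [10] addr=0x34 blk=3 s=1: L1-HIT | VC [7, 13]
  [11] addr=0xda blk=13 s=1: VC-HIT | VC [7, 3]
  [12] addr=0x73 blk=7 s=1: VC-HIT | VC [13, 3]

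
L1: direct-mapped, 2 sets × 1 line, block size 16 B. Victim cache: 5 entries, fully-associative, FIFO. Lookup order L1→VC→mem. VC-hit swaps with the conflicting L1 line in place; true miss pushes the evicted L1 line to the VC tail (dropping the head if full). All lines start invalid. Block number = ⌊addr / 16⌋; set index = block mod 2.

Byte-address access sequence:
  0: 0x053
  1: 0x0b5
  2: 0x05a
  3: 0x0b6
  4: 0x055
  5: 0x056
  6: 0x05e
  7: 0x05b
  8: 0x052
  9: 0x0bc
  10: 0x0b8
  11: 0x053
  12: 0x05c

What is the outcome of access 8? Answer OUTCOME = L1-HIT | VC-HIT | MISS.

OUTCOME = L1-HIT

#0 0x53→b5/s1 MISS; vc=[]
#1 0xb5→b11/s1 MISS; vc=[5]
#2 0x5a→b5/s1 VC-HIT; vc=[11]
#3 0xb6→b11/s1 VC-HIT; vc=[5]
#4 0x55→b5/s1 VC-HIT; vc=[11]
#5 0x56→b5/s1 L1-HIT; vc=[11]
#6 0x5e→b5/s1 L1-HIT; vc=[11]
#7 0x5b→b5/s1 L1-HIT; vc=[11]
#8 0x52→b5/s1 L1-HIT; vc=[11]
#9 0xbc→b11/s1 VC-HIT; vc=[5]
#10 0xb8→b11/s1 L1-HIT; vc=[5]
#11 0x53→b5/s1 VC-HIT; vc=[11]
#12 0x5c→b5/s1 L1-HIT; vc=[11]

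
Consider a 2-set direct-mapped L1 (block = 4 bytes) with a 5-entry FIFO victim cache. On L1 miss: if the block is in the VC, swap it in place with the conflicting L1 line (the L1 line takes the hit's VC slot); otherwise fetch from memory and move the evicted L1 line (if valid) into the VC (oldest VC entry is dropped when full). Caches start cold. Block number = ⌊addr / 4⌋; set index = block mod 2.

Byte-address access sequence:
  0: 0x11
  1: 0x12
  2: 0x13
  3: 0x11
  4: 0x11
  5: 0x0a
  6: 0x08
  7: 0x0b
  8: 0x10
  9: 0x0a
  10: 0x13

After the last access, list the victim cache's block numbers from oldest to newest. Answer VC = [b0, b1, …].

  [0] addr=0x11 blk=4 s=0: MISS | VC []
  [1] addr=0x12 blk=4 s=0: L1-HIT | VC []
  [2] addr=0x13 blk=4 s=0: L1-HIT | VC []
  [3] addr=0x11 blk=4 s=0: L1-HIT | VC []
  [4] addr=0x11 blk=4 s=0: L1-HIT | VC []
  [5] addr=0xa blk=2 s=0: MISS | VC [4]
  [6] addr=0x8 blk=2 s=0: L1-HIT | VC [4]
  [7] addr=0xb blk=2 s=0: L1-HIT | VC [4]
  [8] addr=0x10 blk=4 s=0: VC-HIT | VC [2]
  [9] addr=0xa blk=2 s=0: VC-HIT | VC [4]
  [10] addr=0x13 blk=4 s=0: VC-HIT | VC [2]

VC = [2]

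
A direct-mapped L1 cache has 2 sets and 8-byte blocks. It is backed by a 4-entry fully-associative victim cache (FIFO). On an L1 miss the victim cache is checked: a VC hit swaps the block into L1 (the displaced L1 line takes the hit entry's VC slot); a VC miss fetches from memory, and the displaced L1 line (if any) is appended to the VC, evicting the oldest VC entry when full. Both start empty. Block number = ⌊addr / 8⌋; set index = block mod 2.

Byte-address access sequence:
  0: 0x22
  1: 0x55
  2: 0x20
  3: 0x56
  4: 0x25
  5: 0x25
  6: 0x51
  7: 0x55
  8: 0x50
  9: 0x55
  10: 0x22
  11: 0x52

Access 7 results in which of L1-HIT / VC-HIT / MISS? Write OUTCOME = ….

OUTCOME = L1-HIT

0: 0x22 (blk 4, set 0) → MISS  vc=[]
1: 0x55 (blk 10, set 0) → MISS  vc=[4]
2: 0x20 (blk 4, set 0) → VC-HIT  vc=[10]
3: 0x56 (blk 10, set 0) → VC-HIT  vc=[4]
4: 0x25 (blk 4, set 0) → VC-HIT  vc=[10]
5: 0x25 (blk 4, set 0) → L1-HIT  vc=[10]
6: 0x51 (blk 10, set 0) → VC-HIT  vc=[4]
7: 0x55 (blk 10, set 0) → L1-HIT  vc=[4]
8: 0x50 (blk 10, set 0) → L1-HIT  vc=[4]
9: 0x55 (blk 10, set 0) → L1-HIT  vc=[4]
10: 0x22 (blk 4, set 0) → VC-HIT  vc=[10]
11: 0x52 (blk 10, set 0) → VC-HIT  vc=[4]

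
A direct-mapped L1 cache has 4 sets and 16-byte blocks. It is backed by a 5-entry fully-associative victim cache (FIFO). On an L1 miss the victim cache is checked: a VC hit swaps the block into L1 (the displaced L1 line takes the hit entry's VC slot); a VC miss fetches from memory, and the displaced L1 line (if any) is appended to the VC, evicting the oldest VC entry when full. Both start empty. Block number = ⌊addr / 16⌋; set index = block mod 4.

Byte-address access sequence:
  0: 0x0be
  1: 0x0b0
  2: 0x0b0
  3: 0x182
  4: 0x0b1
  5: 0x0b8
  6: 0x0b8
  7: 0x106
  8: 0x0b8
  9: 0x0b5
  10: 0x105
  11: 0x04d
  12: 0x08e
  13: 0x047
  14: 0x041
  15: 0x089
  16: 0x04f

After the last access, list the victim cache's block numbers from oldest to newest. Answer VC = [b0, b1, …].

VC = [24, 16, 8]

  [0] addr=0xbe blk=11 s=3: MISS | VC []
  [1] addr=0xb0 blk=11 s=3: L1-HIT | VC []
  [2] addr=0xb0 blk=11 s=3: L1-HIT | VC []
  [3] addr=0x182 blk=24 s=0: MISS | VC []
  [4] addr=0xb1 blk=11 s=3: L1-HIT | VC []
  [5] addr=0xb8 blk=11 s=3: L1-HIT | VC []
  [6] addr=0xb8 blk=11 s=3: L1-HIT | VC []
  [7] addr=0x106 blk=16 s=0: MISS | VC [24]
  [8] addr=0xb8 blk=11 s=3: L1-HIT | VC [24]
  [9] addr=0xb5 blk=11 s=3: L1-HIT | VC [24]
  [10] addr=0x105 blk=16 s=0: L1-HIT | VC [24]
  [11] addr=0x4d blk=4 s=0: MISS | VC [24, 16]
  [12] addr=0x8e blk=8 s=0: MISS | VC [24, 16, 4]
  [13] addr=0x47 blk=4 s=0: VC-HIT | VC [24, 16, 8]
  [14] addr=0x41 blk=4 s=0: L1-HIT | VC [24, 16, 8]
  [15] addr=0x89 blk=8 s=0: VC-HIT | VC [24, 16, 4]
  [16] addr=0x4f blk=4 s=0: VC-HIT | VC [24, 16, 8]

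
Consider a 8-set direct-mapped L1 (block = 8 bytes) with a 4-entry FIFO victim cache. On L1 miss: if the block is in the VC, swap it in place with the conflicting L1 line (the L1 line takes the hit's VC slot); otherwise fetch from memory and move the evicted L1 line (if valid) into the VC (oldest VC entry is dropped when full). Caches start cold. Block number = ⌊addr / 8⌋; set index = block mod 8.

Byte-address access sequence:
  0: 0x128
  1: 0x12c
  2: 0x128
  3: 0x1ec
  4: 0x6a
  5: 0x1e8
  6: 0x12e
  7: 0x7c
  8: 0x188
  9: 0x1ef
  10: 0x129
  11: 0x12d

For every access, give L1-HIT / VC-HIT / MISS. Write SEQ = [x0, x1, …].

0: 0x128 (blk 37, set 5) → MISS  vc=[]
1: 0x12c (blk 37, set 5) → L1-HIT  vc=[]
2: 0x128 (blk 37, set 5) → L1-HIT  vc=[]
3: 0x1ec (blk 61, set 5) → MISS  vc=[37]
4: 0x6a (blk 13, set 5) → MISS  vc=[37, 61]
5: 0x1e8 (blk 61, set 5) → VC-HIT  vc=[37, 13]
6: 0x12e (blk 37, set 5) → VC-HIT  vc=[61, 13]
7: 0x7c (blk 15, set 7) → MISS  vc=[61, 13]
8: 0x188 (blk 49, set 1) → MISS  vc=[61, 13]
9: 0x1ef (blk 61, set 5) → VC-HIT  vc=[37, 13]
10: 0x129 (blk 37, set 5) → VC-HIT  vc=[61, 13]
11: 0x12d (blk 37, set 5) → L1-HIT  vc=[61, 13]

SEQ = [MISS, L1-HIT, L1-HIT, MISS, MISS, VC-HIT, VC-HIT, MISS, MISS, VC-HIT, VC-HIT, L1-HIT]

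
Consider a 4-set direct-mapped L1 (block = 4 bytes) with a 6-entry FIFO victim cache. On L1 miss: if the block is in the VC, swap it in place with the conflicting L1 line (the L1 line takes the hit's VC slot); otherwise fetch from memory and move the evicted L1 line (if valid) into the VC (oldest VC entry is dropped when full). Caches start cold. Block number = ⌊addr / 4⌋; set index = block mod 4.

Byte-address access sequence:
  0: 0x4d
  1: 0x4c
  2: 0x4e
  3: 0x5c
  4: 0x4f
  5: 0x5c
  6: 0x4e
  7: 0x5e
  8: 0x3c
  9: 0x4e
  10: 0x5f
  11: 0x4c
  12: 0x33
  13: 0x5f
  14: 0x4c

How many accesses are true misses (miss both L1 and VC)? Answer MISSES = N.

MISSES = 4

#0 0x4d→b19/s3 MISS; vc=[]
#1 0x4c→b19/s3 L1-HIT; vc=[]
#2 0x4e→b19/s3 L1-HIT; vc=[]
#3 0x5c→b23/s3 MISS; vc=[19]
#4 0x4f→b19/s3 VC-HIT; vc=[23]
#5 0x5c→b23/s3 VC-HIT; vc=[19]
#6 0x4e→b19/s3 VC-HIT; vc=[23]
#7 0x5e→b23/s3 VC-HIT; vc=[19]
#8 0x3c→b15/s3 MISS; vc=[19,23]
#9 0x4e→b19/s3 VC-HIT; vc=[15,23]
#10 0x5f→b23/s3 VC-HIT; vc=[15,19]
#11 0x4c→b19/s3 VC-HIT; vc=[15,23]
#12 0x33→b12/s0 MISS; vc=[15,23]
#13 0x5f→b23/s3 VC-HIT; vc=[15,19]
#14 0x4c→b19/s3 VC-HIT; vc=[15,23]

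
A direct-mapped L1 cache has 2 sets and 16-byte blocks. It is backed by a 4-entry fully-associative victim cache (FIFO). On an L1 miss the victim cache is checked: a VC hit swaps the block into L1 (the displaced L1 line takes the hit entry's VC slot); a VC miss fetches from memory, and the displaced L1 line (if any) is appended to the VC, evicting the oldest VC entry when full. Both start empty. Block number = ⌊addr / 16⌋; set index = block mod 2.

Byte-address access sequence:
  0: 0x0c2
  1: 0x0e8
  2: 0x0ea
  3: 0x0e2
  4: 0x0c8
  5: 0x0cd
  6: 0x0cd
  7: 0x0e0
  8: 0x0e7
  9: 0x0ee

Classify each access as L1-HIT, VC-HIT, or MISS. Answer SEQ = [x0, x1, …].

  [0] addr=0xc2 blk=12 s=0: MISS | VC []
  [1] addr=0xe8 blk=14 s=0: MISS | VC [12]
  [2] addr=0xea blk=14 s=0: L1-HIT | VC [12]
  [3] addr=0xe2 blk=14 s=0: L1-HIT | VC [12]
  [4] addr=0xc8 blk=12 s=0: VC-HIT | VC [14]
  [5] addr=0xcd blk=12 s=0: L1-HIT | VC [14]
  [6] addr=0xcd blk=12 s=0: L1-HIT | VC [14]
  [7] addr=0xe0 blk=14 s=0: VC-HIT | VC [12]
  [8] addr=0xe7 blk=14 s=0: L1-HIT | VC [12]
  [9] addr=0xee blk=14 s=0: L1-HIT | VC [12]

SEQ = [MISS, MISS, L1-HIT, L1-HIT, VC-HIT, L1-HIT, L1-HIT, VC-HIT, L1-HIT, L1-HIT]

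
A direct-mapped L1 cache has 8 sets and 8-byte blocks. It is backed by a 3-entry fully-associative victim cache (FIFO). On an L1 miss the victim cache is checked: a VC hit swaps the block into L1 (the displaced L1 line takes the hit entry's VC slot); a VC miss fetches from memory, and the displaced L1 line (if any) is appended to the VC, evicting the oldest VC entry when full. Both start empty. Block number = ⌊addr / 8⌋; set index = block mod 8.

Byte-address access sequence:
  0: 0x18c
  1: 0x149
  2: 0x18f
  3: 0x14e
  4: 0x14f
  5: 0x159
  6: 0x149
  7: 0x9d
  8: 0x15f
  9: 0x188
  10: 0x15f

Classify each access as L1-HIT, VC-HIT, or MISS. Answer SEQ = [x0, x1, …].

#0 0x18c→b49/s1 MISS; vc=[]
#1 0x149→b41/s1 MISS; vc=[49]
#2 0x18f→b49/s1 VC-HIT; vc=[41]
#3 0x14e→b41/s1 VC-HIT; vc=[49]
#4 0x14f→b41/s1 L1-HIT; vc=[49]
#5 0x159→b43/s3 MISS; vc=[49]
#6 0x149→b41/s1 L1-HIT; vc=[49]
#7 0x9d→b19/s3 MISS; vc=[49,43]
#8 0x15f→b43/s3 VC-HIT; vc=[49,19]
#9 0x188→b49/s1 VC-HIT; vc=[41,19]
#10 0x15f→b43/s3 L1-HIT; vc=[41,19]

SEQ = [MISS, MISS, VC-HIT, VC-HIT, L1-HIT, MISS, L1-HIT, MISS, VC-HIT, VC-HIT, L1-HIT]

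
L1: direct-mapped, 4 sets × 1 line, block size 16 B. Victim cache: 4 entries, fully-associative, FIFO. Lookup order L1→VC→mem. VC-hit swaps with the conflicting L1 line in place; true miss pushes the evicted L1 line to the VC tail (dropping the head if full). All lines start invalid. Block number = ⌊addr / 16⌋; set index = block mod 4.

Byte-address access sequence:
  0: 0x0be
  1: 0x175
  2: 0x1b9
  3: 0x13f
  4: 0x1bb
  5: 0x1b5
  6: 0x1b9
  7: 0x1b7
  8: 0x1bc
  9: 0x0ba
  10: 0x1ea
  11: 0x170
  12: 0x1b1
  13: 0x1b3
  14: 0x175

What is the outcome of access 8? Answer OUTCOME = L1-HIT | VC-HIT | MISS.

OUTCOME = L1-HIT

#0 0xbe→b11/s3 MISS; vc=[]
#1 0x175→b23/s3 MISS; vc=[11]
#2 0x1b9→b27/s3 MISS; vc=[11,23]
#3 0x13f→b19/s3 MISS; vc=[11,23,27]
#4 0x1bb→b27/s3 VC-HIT; vc=[11,23,19]
#5 0x1b5→b27/s3 L1-HIT; vc=[11,23,19]
#6 0x1b9→b27/s3 L1-HIT; vc=[11,23,19]
#7 0x1b7→b27/s3 L1-HIT; vc=[11,23,19]
#8 0x1bc→b27/s3 L1-HIT; vc=[11,23,19]
#9 0xba→b11/s3 VC-HIT; vc=[27,23,19]
#10 0x1ea→b30/s2 MISS; vc=[27,23,19]
#11 0x170→b23/s3 VC-HIT; vc=[27,11,19]
#12 0x1b1→b27/s3 VC-HIT; vc=[23,11,19]
#13 0x1b3→b27/s3 L1-HIT; vc=[23,11,19]
#14 0x175→b23/s3 VC-HIT; vc=[27,11,19]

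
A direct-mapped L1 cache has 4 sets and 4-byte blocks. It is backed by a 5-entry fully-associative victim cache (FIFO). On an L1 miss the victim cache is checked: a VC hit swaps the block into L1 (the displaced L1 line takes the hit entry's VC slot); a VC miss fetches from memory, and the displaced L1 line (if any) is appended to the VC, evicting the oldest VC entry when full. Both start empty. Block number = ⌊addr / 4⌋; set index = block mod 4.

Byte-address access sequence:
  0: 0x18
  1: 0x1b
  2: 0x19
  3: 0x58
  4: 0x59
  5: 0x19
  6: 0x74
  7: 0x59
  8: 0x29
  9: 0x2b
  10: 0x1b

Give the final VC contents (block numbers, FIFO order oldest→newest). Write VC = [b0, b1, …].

VC = [10, 22]

  [0] addr=0x18 blk=6 s=2: MISS | VC []
  [1] addr=0x1b blk=6 s=2: L1-HIT | VC []
  [2] addr=0x19 blk=6 s=2: L1-HIT | VC []
  [3] addr=0x58 blk=22 s=2: MISS | VC [6]
  [4] addr=0x59 blk=22 s=2: L1-HIT | VC [6]
  [5] addr=0x19 blk=6 s=2: VC-HIT | VC [22]
  [6] addr=0x74 blk=29 s=1: MISS | VC [22]
  [7] addr=0x59 blk=22 s=2: VC-HIT | VC [6]
  [8] addr=0x29 blk=10 s=2: MISS | VC [6, 22]
  [9] addr=0x2b blk=10 s=2: L1-HIT | VC [6, 22]
  [10] addr=0x1b blk=6 s=2: VC-HIT | VC [10, 22]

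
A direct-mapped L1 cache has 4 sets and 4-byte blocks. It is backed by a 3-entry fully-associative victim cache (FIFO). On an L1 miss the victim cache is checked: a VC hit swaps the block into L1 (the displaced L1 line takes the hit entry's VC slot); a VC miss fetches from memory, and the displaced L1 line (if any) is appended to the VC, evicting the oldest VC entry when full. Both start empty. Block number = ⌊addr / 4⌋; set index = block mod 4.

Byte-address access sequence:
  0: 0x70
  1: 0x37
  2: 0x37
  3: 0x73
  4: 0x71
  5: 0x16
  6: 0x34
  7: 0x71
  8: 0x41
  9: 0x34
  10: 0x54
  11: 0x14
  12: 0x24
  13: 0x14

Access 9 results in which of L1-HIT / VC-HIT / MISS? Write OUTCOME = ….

#0 0x70→b28/s0 MISS; vc=[]
#1 0x37→b13/s1 MISS; vc=[]
#2 0x37→b13/s1 L1-HIT; vc=[]
#3 0x73→b28/s0 L1-HIT; vc=[]
#4 0x71→b28/s0 L1-HIT; vc=[]
#5 0x16→b5/s1 MISS; vc=[13]
#6 0x34→b13/s1 VC-HIT; vc=[5]
#7 0x71→b28/s0 L1-HIT; vc=[5]
#8 0x41→b16/s0 MISS; vc=[5,28]
#9 0x34→b13/s1 L1-HIT; vc=[5,28]
#10 0x54→b21/s1 MISS; vc=[5,28,13]
#11 0x14→b5/s1 VC-HIT; vc=[21,28,13]
#12 0x24→b9/s1 MISS; vc=[28,13,5]
#13 0x14→b5/s1 VC-HIT; vc=[28,13,9]

OUTCOME = L1-HIT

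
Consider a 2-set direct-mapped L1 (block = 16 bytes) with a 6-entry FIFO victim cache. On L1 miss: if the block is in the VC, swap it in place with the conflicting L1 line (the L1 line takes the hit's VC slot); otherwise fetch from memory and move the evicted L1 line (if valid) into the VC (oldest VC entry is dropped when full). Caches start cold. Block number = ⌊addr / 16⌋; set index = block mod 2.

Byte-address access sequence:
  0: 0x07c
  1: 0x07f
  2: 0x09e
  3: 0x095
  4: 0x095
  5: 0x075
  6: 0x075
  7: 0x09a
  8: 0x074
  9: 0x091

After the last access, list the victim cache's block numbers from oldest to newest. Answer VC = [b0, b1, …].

  [0] addr=0x7c blk=7 s=1: MISS | VC []
  [1] addr=0x7f blk=7 s=1: L1-HIT | VC []
  [2] addr=0x9e blk=9 s=1: MISS | VC [7]
  [3] addr=0x95 blk=9 s=1: L1-HIT | VC [7]
  [4] addr=0x95 blk=9 s=1: L1-HIT | VC [7]
  [5] addr=0x75 blk=7 s=1: VC-HIT | VC [9]
  [6] addr=0x75 blk=7 s=1: L1-HIT | VC [9]
  [7] addr=0x9a blk=9 s=1: VC-HIT | VC [7]
  [8] addr=0x74 blk=7 s=1: VC-HIT | VC [9]
  [9] addr=0x91 blk=9 s=1: VC-HIT | VC [7]

VC = [7]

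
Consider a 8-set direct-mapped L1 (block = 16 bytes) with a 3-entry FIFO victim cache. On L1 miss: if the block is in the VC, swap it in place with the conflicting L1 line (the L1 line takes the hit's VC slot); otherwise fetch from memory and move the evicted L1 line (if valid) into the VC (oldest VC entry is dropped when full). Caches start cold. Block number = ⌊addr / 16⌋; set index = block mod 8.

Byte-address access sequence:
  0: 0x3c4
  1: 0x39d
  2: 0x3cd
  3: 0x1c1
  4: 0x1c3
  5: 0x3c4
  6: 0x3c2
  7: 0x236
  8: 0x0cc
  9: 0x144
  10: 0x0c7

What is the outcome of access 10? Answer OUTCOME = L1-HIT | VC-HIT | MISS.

#0 0x3c4→b60/s4 MISS; vc=[]
#1 0x39d→b57/s1 MISS; vc=[]
#2 0x3cd→b60/s4 L1-HIT; vc=[]
#3 0x1c1→b28/s4 MISS; vc=[60]
#4 0x1c3→b28/s4 L1-HIT; vc=[60]
#5 0x3c4→b60/s4 VC-HIT; vc=[28]
#6 0x3c2→b60/s4 L1-HIT; vc=[28]
#7 0x236→b35/s3 MISS; vc=[28]
#8 0xcc→b12/s4 MISS; vc=[28,60]
#9 0x144→b20/s4 MISS; vc=[28,60,12]
#10 0xc7→b12/s4 VC-HIT; vc=[28,60,20]

OUTCOME = VC-HIT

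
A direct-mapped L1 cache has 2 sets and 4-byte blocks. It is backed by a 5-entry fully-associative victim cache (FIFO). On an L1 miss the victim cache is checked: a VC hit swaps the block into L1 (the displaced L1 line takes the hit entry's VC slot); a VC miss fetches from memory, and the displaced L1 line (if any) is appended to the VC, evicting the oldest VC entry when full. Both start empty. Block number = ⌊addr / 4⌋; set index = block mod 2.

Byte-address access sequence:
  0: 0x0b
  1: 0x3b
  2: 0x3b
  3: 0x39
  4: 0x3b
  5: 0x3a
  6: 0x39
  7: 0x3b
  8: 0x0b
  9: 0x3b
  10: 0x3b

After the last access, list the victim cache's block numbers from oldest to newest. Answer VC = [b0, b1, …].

VC = [2]

#0 0xb→b2/s0 MISS; vc=[]
#1 0x3b→b14/s0 MISS; vc=[2]
#2 0x3b→b14/s0 L1-HIT; vc=[2]
#3 0x39→b14/s0 L1-HIT; vc=[2]
#4 0x3b→b14/s0 L1-HIT; vc=[2]
#5 0x3a→b14/s0 L1-HIT; vc=[2]
#6 0x39→b14/s0 L1-HIT; vc=[2]
#7 0x3b→b14/s0 L1-HIT; vc=[2]
#8 0xb→b2/s0 VC-HIT; vc=[14]
#9 0x3b→b14/s0 VC-HIT; vc=[2]
#10 0x3b→b14/s0 L1-HIT; vc=[2]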